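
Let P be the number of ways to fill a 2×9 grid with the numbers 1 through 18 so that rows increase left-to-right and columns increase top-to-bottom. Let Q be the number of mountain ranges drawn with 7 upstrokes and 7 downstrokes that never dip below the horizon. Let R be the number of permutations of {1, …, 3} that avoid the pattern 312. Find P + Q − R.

Standard Young tableaux of shape 2×n are counted by C_n; here n = 9. So P = C_9 = 4862.
Dyck paths of semilength n (length 2n) are counted by C_n; here n = 7. So Q = C_7 = 429.
For any fixed pattern of length 3, the pattern-avoiding permutations of [3] number C_3. So R = C_3 = 5.
P + Q − R = 4862 + 429 − 5 = 5286.

5286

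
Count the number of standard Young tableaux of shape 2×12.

208012

By the hook-length formula (or a Dyck-path bijection), SYT of shape 2×12 number C_12.
C_12 = C(24,12)/13 = 2704156/13 = 208012.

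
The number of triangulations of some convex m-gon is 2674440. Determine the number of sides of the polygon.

Triangulations of a convex m-gon are counted by C_{m−2}. Since C_14 = 2674440, the index is 14.
So m − 2 = 14, giving m = 16 sides.

16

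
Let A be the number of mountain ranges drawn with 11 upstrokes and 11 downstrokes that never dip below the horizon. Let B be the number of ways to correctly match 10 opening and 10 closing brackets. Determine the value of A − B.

Dyck paths of semilength n (length 2n) are counted by C_n; here n = 11. So A = C_11 = 58786.
With 10 pairs the number of balanced bracket strings is the Catalan number C_10. So B = C_10 = 16796.
A − B = 58786 − 16796 = 41990.

41990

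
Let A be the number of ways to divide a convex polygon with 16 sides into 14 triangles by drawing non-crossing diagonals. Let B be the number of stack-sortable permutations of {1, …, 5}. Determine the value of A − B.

A convex 16-gon is triangulated into 14 triangles, and the number of such triangulations is the Catalan number C_{16−2} = C_14. So A = C_14 = 2674440.
Stack-sortable permutations are exactly the 231-avoiding ones, counted by C_n; here n = 5. So B = C_5 = 42.
A − B = 2674440 − 42 = 2674398.

2674398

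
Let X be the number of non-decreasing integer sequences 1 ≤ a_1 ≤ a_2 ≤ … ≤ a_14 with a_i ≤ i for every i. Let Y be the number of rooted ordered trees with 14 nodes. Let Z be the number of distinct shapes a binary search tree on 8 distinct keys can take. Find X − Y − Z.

Weakly increasing sequences with a_i ≤ i biject with Dyck paths of semilength 14, so there are C_14. So X = C_14 = 2674440.
Rooted ordered (plane) trees on m nodes have m−1 edges and are counted by C_{m−1}; m = 14 gives C_13. So Y = C_13 = 742900.
Binary trees (left/right distinguished) on n nodes are counted by C_n; here n = 8. So Z = C_8 = 1430.
X − Y − Z = 2674440 − 742900 − 1430 = 1930110.

1930110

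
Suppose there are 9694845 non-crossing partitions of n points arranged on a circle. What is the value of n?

15

Non-crossing partitions of [n] are counted by C_n, and C_15 = 9694845.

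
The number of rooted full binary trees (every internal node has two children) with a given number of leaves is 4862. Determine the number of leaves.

Full binary trees with L leaves are counted by C_{L−1}, and C_9 = 4862.
So the index is 9, and the number of leaves is 9 + 1 = 10.

10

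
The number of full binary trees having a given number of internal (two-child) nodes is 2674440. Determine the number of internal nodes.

14

Full binary trees with n internal nodes are counted by C_n. Since C_14 = 2674440, the index is 14.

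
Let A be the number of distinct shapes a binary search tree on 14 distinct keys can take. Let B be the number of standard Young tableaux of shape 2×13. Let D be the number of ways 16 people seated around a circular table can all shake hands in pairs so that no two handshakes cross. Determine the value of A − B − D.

Binary trees (left/right distinguished) on n nodes are counted by C_n; here n = 14. So A = C_14 = 2674440.
By the hook-length formula (or a Dyck-path bijection), SYT of shape 2×13 number C_13. So B = C_13 = 742900.
Non-crossing handshake pairings of 2n people are counted by C_n; 16 people gives n = 8. So D = C_8 = 1430.
A − B − D = 2674440 − 742900 − 1430 = 1930110.

1930110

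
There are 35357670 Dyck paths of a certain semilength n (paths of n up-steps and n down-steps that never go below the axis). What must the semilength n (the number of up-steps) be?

Dyck paths of semilength n are counted by C_n. The Catalan number equal to 35357670 is C_16.

16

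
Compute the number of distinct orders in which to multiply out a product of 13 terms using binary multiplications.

208012

Parenthesizations of m factors correspond to full binary trees with m leaves, counted by C_{m−1}; m = 13 gives C_12.
C_12 = 208012.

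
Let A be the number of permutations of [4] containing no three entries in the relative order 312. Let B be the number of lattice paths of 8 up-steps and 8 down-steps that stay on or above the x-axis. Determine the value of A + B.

For any fixed pattern of length 3, the pattern-avoiding permutations of [4] number C_4. So A = C_4 = 14.
Dyck paths of semilength n (length 2n) are counted by C_n; here n = 8. So B = C_8 = 1430.
A + B = 14 + 1430 = 1444.

1444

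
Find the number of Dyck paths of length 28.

2674440

Paths of 14 up- and 14 down-steps that never dip below the axis are Dyck paths; their count is C_14.
C_14 = C_13 · 2(2·13+1)/(13+2) = 742900 · 54/15 = 2674440.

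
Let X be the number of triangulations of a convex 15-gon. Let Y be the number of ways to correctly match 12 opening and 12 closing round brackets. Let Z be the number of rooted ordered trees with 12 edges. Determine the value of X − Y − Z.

326876

Triangulations of a convex m-gon are counted by C_{m−2}; with m = 15 this is C_13. So X = C_13 = 742900.
With 12 pairs the number of balanced bracket strings is the Catalan number C_12. So Y = C_12 = 208012.
Rooted ordered trees with n edges are counted by C_n; here n = 12. So Z = C_12 = 208012.
X − Y − Z = 742900 − 208012 − 208012 = 326876.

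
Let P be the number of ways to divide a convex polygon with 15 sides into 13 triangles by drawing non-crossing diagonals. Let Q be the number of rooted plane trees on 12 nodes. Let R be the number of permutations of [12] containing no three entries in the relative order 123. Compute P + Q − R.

593674

A convex 15-gon is triangulated into 13 triangles, and the number of such triangulations is the Catalan number C_{15−2} = C_13. So P = C_13 = 742900.
Rooted ordered (plane) trees on m nodes have m−1 edges and are counted by C_{m−1}; m = 12 gives C_11. So Q = C_11 = 58786.
Permutations of [n] avoiding any single length-3 pattern are counted by C_n; here n = 12. So R = C_12 = 208012.
P + Q − R = 742900 + 58786 − 208012 = 593674.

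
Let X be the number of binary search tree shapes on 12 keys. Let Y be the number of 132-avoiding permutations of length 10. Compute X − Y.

Binary trees (left/right distinguished) on n nodes are counted by C_n; here n = 12. So X = C_12 = 208012.
Permutations of [n] avoiding any single length-3 pattern are counted by C_n; here n = 10. So Y = C_10 = 16796.
X − Y = 208012 − 16796 = 191216.

191216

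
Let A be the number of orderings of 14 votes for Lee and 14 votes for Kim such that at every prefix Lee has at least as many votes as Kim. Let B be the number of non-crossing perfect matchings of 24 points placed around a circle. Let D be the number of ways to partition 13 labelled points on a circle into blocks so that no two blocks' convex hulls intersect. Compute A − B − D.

1723528

Reading a vote for the leader as '(' and for the other as ')' turns such a sequence into a balanced string of 14 pairs, so the count is C_14. So A = C_14 = 2674440.
Non-crossing perfect matchings of 2n points on a circle are counted by C_n; with 24 points, n = 12. So B = C_12 = 208012.
The non-crossing partitions of [13] form a lattice of size C_13. So D = C_13 = 742900.
A − B − D = 2674440 − 208012 − 742900 = 1723528.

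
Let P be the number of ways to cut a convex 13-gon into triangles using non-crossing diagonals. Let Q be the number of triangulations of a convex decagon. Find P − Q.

57356

The number of triangulations of a 13-gon is the Catalan number C_11 (index = sides − 2). So P = C_11 = 58786.
The number of triangulations of a 10-gon is the Catalan number C_8 (index = sides − 2). So Q = C_8 = 1430.
P − Q = 58786 − 1430 = 57356.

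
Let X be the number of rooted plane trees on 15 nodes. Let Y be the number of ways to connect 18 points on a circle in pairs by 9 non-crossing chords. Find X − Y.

A rooted plane tree on 15 nodes has 14 edges, and such trees are counted by C_14. So X = C_14 = 2674440.
Non-crossing perfect matchings of 2n points on a circle are counted by C_n; with 18 points, n = 9. So Y = C_9 = 4862.
X − Y = 2674440 − 4862 = 2669578.

2669578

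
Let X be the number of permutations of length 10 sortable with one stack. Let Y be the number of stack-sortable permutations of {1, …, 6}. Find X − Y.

16664

By Knuth's characterisation, the stack-sortable permutations of length 10 are the 231-avoiders, numbering C_10. So X = C_10 = 16796.
By Knuth's characterisation, the stack-sortable permutations of length 6 are the 231-avoiders, numbering C_6. So Y = C_6 = 132.
X − Y = 16796 − 132 = 16664.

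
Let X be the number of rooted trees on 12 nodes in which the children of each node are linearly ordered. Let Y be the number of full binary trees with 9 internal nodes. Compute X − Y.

53924

Rooted ordered (plane) trees on m nodes have m−1 edges and are counted by C_{m−1}; m = 12 gives C_11. So X = C_11 = 58786.
Full binary trees with n internal nodes are counted by C_n; here n = 9. So Y = C_9 = 4862.
X − Y = 58786 − 4862 = 53924.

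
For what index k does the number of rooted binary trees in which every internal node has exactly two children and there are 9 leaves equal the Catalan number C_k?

A full binary tree with L leaves has L−1 internal nodes and is counted by C_{L−1}; L = 9 gives C_8.

8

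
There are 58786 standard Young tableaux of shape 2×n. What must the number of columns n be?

11

Standard Young tableaux of shape 2×n are counted by C_n; 58786 = C_11.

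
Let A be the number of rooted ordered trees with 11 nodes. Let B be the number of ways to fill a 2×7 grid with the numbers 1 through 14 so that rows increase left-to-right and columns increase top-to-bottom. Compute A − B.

16367

A rooted plane tree on 11 nodes has 10 edges, and such trees are counted by C_10. So A = C_10 = 16796.
Standard Young tableaux of shape 2×n are counted by C_n; here n = 7. So B = C_7 = 429.
A − B = 16796 − 429 = 16367.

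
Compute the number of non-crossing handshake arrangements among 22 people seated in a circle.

58786

Non-crossing handshake pairings of 2n people are counted by C_n; 22 people gives n = 11.
C_11 = C_10 · 2(2·10+1)/(10+2) = 16796 · 42/12 = 58786.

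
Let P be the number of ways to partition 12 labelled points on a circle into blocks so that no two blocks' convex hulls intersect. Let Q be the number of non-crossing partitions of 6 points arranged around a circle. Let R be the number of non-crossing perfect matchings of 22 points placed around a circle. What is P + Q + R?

Non-crossing partitions of an n-element set are counted by C_n; here n = 12. So P = C_12 = 208012.
The non-crossing partitions of [6] form a lattice of size C_6. So Q = C_6 = 132.
Pairing 22 circle points by 11 non-crossing chords gives C_11 matchings. So R = C_11 = 58786.
P + Q + R = 208012 + 132 + 58786 = 266930.

266930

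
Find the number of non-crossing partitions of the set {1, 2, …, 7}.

Non-crossing partitions of an n-element set are counted by C_n; here n = 7.
C_7 = C(14,7)/8 = 3432/8 = 429.

429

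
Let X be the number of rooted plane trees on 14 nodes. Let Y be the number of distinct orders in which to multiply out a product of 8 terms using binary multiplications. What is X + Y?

743329

A rooted plane tree on 14 nodes has 13 edges, and such trees are counted by C_13. So X = C_13 = 742900.
Parenthesizations of m factors correspond to full binary trees with m leaves, counted by C_{m−1}; m = 8 gives C_7. So Y = C_7 = 429.
X + Y = 742900 + 429 = 743329.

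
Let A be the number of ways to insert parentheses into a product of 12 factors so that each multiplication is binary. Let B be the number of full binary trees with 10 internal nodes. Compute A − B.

41990

Ways to associate a product of 12 factors correspond to binary trees on 12 leaves, so the count is C_11. So A = C_11 = 58786.
Full binary trees with n internal nodes are counted by C_n; here n = 10. So B = C_10 = 16796.
A − B = 58786 − 16796 = 41990.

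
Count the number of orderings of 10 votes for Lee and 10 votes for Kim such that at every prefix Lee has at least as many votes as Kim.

16796

Reading a vote for the leader as '(' and for the other as ')' turns such a sequence into a balanced string of 10 pairs, so the count is C_10.
C_10 = 16796.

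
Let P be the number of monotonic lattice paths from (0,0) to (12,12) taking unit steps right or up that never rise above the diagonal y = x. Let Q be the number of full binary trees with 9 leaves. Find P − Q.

Sub-diagonal monotone paths from (0,0) to (12,12) biject with Dyck paths of semilength 12, giving C_12. So P = C_12 = 208012.
Full binary trees with 9 leaves have 9−1 = 8 internal nodes, so there are C_8 of them. So Q = C_8 = 1430.
P − Q = 208012 − 1430 = 206582.

206582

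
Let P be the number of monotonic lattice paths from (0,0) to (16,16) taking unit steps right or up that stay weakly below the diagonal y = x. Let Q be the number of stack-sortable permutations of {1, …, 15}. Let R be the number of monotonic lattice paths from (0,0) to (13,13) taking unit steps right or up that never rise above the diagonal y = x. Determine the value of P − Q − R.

Monotone paths in an n×n grid that stay weakly below the diagonal are counted by C_n; here n = 16. So P = C_16 = 35357670.
Stack-sortable permutations are exactly the 231-avoiding ones, counted by C_n; here n = 15. So Q = C_15 = 9694845.
Monotone paths in an n×n grid that stay weakly below the diagonal are counted by C_n; here n = 13. So R = C_13 = 742900.
P − Q − R = 35357670 − 9694845 − 742900 = 24919925.

24919925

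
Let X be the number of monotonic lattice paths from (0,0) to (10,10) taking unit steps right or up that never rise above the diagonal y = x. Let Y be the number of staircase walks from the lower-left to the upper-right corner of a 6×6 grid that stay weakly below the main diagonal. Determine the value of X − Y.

16664

Monotone paths in an n×n grid that stay weakly below the diagonal are counted by C_n; here n = 10. So X = C_10 = 16796.
Sub-diagonal monotone paths from (0,0) to (6,6) biject with Dyck paths of semilength 6, giving C_6. So Y = C_6 = 132.
X − Y = 16796 − 132 = 16664.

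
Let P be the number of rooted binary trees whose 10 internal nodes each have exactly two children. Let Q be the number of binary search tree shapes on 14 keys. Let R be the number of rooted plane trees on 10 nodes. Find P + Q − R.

The number of full binary trees on 10 internal nodes is the Catalan number C_10. So P = C_10 = 16796.
There are C_n binary search tree shapes on n keys; with n = 14 that is C_14. So Q = C_14 = 2674440.
A rooted plane tree on 10 nodes has 9 edges, and such trees are counted by C_9. So R = C_9 = 4862.
P + Q − R = 16796 + 2674440 − 4862 = 2686374.

2686374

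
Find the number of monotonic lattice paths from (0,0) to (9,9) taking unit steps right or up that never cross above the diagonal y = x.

Sub-diagonal monotone paths from (0,0) to (9,9) biject with Dyck paths of semilength 9, giving C_9.
C_9 = C(18,9)/10 = 48620/10 = 4862.

4862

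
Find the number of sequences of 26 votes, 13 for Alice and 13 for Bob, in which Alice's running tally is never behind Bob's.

742900

Ballot sequences with n votes each where one side never trails are Dyck words, counted by C_n; here n = 13.
C_13 = C(26,13)/14 = 10400600/14 = 742900.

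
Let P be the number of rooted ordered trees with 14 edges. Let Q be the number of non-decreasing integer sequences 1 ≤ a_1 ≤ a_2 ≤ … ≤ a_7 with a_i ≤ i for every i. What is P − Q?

Rooted ordered trees with n edges are counted by C_n; here n = 14. So P = C_14 = 2674440.
Weakly increasing sequences with a_i ≤ i biject with Dyck paths of semilength 7, so there are C_7. So Q = C_7 = 429.
P − Q = 2674440 − 429 = 2674011.

2674011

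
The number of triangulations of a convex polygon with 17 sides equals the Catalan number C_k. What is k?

15

Triangulations of a convex m-gon are counted by C_{m−2}; with m = 17 this is C_15.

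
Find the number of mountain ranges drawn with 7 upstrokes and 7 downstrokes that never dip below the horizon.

429

Paths of 7 up- and 7 down-steps that never dip below the axis are Dyck paths; their count is C_7.
C_7 = 429.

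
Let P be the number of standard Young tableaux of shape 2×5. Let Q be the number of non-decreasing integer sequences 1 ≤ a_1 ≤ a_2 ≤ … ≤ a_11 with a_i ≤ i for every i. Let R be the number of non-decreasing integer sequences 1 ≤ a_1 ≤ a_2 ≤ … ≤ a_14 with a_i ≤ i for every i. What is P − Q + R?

Standard Young tableaux of shape 2×n are counted by C_n; here n = 5. So P = C_5 = 42.
Such sub-staircase sequences of length n are counted by C_n; here n = 11. So Q = C_11 = 58786.
Weakly increasing sequences with a_i ≤ i biject with Dyck paths of semilength 14, so there are C_14. So R = C_14 = 2674440.
P − Q + R = 42 − 58786 + 2674440 = 2615696.

2615696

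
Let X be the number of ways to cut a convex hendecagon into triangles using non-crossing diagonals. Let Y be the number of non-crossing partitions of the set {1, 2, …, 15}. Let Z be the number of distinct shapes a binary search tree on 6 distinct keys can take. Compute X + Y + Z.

9699839

The number of triangulations of an 11-gon is the Catalan number C_9 (index = sides − 2). So X = C_9 = 4862.
Non-crossing partitions of an n-element set are counted by C_n; here n = 15. So Y = C_15 = 9694845.
Rooted binary trees with 6 nodes (each child slot possibly empty) number C_6. So Z = C_6 = 132.
X + Y + Z = 4862 + 9694845 + 132 = 9699839.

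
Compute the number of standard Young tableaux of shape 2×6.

132

By the hook-length formula (or a Dyck-path bijection), SYT of shape 2×6 number C_6.
C_6 = 132.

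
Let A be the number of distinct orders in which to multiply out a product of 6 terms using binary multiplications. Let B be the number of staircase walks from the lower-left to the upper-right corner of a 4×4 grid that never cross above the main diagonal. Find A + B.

56

Parenthesizations of m factors correspond to full binary trees with m leaves, counted by C_{m−1}; m = 6 gives C_5. So A = C_5 = 42.
Sub-diagonal monotone paths from (0,0) to (4,4) biject with Dyck paths of semilength 4, giving C_4. So B = C_4 = 14.
A + B = 42 + 14 = 56.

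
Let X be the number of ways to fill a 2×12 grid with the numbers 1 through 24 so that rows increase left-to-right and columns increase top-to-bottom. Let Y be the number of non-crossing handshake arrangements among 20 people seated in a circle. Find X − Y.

Standard Young tableaux of shape 2×n are counted by C_n; here n = 12. So X = C_12 = 208012.
With 20 = 2·10 people, non-crossing handshake pairings are non-crossing perfect matchings on a circle, counted by C_10. So Y = C_10 = 16796.
X − Y = 208012 − 16796 = 191216.

191216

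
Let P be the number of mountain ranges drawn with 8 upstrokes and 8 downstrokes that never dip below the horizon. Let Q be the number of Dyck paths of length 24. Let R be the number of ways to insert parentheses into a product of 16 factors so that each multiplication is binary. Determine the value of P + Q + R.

Dyck paths of semilength n (length 2n) are counted by C_n; here n = 8. So P = C_8 = 1430.
Paths of 12 up- and 12 down-steps that never dip below the axis are Dyck paths; their count is C_12. So Q = C_12 = 208012.
Bracketing 16 factors into binary products is counted by C_{16−1} = C_15. So R = C_15 = 9694845.
P + Q + R = 1430 + 208012 + 9694845 = 9904287.

9904287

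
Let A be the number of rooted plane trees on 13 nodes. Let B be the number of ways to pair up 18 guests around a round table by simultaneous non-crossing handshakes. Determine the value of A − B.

Rooted ordered (plane) trees on m nodes have m−1 edges and are counted by C_{m−1}; m = 13 gives C_12. So A = C_12 = 208012.
With 18 = 2·9 people, non-crossing handshake pairings are non-crossing perfect matchings on a circle, counted by C_9. So B = C_9 = 4862.
A − B = 208012 − 4862 = 203150.

203150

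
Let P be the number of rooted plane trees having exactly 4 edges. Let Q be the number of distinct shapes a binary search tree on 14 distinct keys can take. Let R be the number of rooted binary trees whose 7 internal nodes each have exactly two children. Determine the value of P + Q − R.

A rooted plane tree with 4 edges has 5 nodes, and the count is C_4. So P = C_4 = 14.
Rooted binary trees with 14 nodes (each child slot possibly empty) number C_14. So Q = C_14 = 2674440.
Full binary trees with n internal nodes are counted by C_n; here n = 7. So R = C_7 = 429.
P + Q − R = 14 + 2674440 − 429 = 2674025.

2674025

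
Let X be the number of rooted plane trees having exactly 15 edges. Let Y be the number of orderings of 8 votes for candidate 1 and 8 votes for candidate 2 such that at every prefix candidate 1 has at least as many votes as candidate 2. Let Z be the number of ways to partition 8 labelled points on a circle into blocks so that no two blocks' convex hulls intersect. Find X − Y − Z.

9691985

Rooted ordered trees with n edges are counted by C_n; here n = 15. So X = C_15 = 9694845.
Ballot sequences with n votes each where one side never trails are Dyck words, counted by C_n; here n = 8. So Y = C_8 = 1430.
The non-crossing partitions of [8] form a lattice of size C_8. So Z = C_8 = 1430.
X − Y − Z = 9694845 − 1430 − 1430 = 9691985.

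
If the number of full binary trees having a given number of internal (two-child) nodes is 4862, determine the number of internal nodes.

Full binary trees with n internal nodes are counted by C_n. The Catalan number equal to 4862 is C_9.

9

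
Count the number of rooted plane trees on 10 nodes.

Rooted ordered (plane) trees on m nodes have m−1 edges and are counted by C_{m−1}; m = 10 gives C_9.
C_9 = C(18,9)/10 = 48620/10 = 4862.

4862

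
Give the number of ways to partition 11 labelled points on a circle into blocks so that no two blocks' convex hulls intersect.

58786

The non-crossing partitions of [11] form a lattice of size C_11.
C_11 = C(22,11)/12 = 705432/12 = 58786.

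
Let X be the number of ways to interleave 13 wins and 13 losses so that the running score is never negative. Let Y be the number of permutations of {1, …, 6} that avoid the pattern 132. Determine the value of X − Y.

Ballot sequences with n votes each where one side never trails are Dyck words, counted by C_n; here n = 13. So X = C_13 = 742900.
Permutations of [n] avoiding any single length-3 pattern are counted by C_n; here n = 6. So Y = C_6 = 132.
X − Y = 742900 − 132 = 742768.

742768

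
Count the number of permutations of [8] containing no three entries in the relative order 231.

For any fixed pattern of length 3, the pattern-avoiding permutations of [8] number C_8.
C_8 = C(16,8)/9 = 12870/9 = 1430.

1430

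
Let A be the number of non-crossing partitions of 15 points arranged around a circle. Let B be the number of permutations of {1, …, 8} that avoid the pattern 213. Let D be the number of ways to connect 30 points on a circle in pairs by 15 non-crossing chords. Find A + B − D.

1430

The non-crossing partitions of [15] form a lattice of size C_15. So A = C_15 = 9694845.
For any fixed pattern of length 3, the pattern-avoiding permutations of [8] number C_8. So B = C_8 = 1430.
Non-crossing perfect matchings of 2n points on a circle are counted by C_n; with 30 points, n = 15. So D = C_15 = 9694845.
A + B − D = 9694845 + 1430 − 9694845 = 1430.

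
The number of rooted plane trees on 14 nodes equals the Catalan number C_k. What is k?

A rooted plane tree on 14 nodes has 13 edges, and such trees are counted by C_13.

13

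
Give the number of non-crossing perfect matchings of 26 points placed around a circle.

Pairing 26 circle points by 13 non-crossing chords gives C_13 matchings.
C_13 = 742900.

742900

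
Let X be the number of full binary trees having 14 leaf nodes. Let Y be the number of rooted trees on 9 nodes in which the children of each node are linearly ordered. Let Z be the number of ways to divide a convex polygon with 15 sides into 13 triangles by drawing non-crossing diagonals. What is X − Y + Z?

A full binary tree with L leaves has L−1 internal nodes and is counted by C_{L−1}; L = 14 gives C_13. So X = C_13 = 742900.
Rooted ordered (plane) trees on m nodes have m−1 edges and are counted by C_{m−1}; m = 9 gives C_8. So Y = C_8 = 1430.
A convex 15-gon is triangulated into 13 triangles, and the number of such triangulations is the Catalan number C_{15−2} = C_13. So Z = C_13 = 742900.
X − Y + Z = 742900 − 1430 + 742900 = 1484370.

1484370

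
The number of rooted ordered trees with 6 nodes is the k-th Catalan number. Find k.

5

A rooted plane tree on 6 nodes has 5 edges, and such trees are counted by C_5.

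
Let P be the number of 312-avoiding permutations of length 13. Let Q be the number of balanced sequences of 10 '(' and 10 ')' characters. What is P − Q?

726104

For any fixed pattern of length 3, the pattern-avoiding permutations of [13] number C_13. So P = C_13 = 742900.
With 10 pairs the number of balanced bracket strings is the Catalan number C_10. So Q = C_10 = 16796.
P − Q = 742900 − 16796 = 726104.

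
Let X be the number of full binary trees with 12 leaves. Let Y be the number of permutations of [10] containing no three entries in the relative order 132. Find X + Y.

75582

A full binary tree with L leaves has L−1 internal nodes and is counted by C_{L−1}; L = 12 gives C_11. So X = C_11 = 58786.
For any fixed pattern of length 3, the pattern-avoiding permutations of [10] number C_10. So Y = C_10 = 16796.
X + Y = 58786 + 16796 = 75582.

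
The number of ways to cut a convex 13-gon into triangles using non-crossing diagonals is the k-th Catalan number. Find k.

11

Triangulations of a convex m-gon are counted by C_{m−2}; with m = 13 this is C_11.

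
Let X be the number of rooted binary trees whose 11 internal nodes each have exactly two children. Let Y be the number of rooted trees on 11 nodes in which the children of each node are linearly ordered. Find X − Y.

Full binary trees with n internal nodes are counted by C_n; here n = 11. So X = C_11 = 58786.
Rooted ordered (plane) trees on m nodes have m−1 edges and are counted by C_{m−1}; m = 11 gives C_10. So Y = C_10 = 16796.
X − Y = 58786 − 16796 = 41990.

41990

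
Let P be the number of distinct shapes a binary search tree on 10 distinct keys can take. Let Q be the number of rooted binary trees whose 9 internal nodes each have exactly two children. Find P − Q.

There are C_n binary search tree shapes on n keys; with n = 10 that is C_10. So P = C_10 = 16796.
The number of full binary trees on 9 internal nodes is the Catalan number C_9. So Q = C_9 = 4862.
P − Q = 16796 − 4862 = 11934.

11934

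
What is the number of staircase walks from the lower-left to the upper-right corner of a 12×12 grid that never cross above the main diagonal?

208012

Monotone paths in an n×n grid that stay weakly below the diagonal are counted by C_n; here n = 12.
C_12 = C_11 · 2(2·11+1)/(11+2) = 58786 · 46/13 = 208012.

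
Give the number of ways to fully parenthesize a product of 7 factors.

132

Bracketing 7 factors into binary products is counted by C_{7−1} = C_6.
C_6 = 132.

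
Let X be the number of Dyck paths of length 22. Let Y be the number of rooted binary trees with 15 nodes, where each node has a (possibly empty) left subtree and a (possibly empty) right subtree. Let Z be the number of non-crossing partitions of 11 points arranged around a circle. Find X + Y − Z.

Dyck paths of semilength n (length 2n) are counted by C_n; here n = 11. So X = C_11 = 58786.
There are C_n binary search tree shapes on n keys; with n = 15 that is C_15. So Y = C_15 = 9694845.
The non-crossing partitions of [11] form a lattice of size C_11. So Z = C_11 = 58786.
X + Y − Z = 58786 + 9694845 − 58786 = 9694845.

9694845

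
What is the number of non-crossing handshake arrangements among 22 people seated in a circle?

With 22 = 2·11 people, non-crossing handshake pairings are non-crossing perfect matchings on a circle, counted by C_11.
C_11 = C(22,11)/12 = 705432/12 = 58786.

58786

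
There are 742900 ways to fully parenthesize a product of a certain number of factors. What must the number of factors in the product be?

Parenthesizations of m factors are counted by C_{m−1}. Since C_13 = 742900, the index is 13.
So the index is 13, and the number of factors is 13 + 1 = 14.

14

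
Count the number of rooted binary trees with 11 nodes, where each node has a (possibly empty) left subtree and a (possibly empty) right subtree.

58786

There are C_n binary search tree shapes on n keys; with n = 11 that is C_11.
C_11 = 58786.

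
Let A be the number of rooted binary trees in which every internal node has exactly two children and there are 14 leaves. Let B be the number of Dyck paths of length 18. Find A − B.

738038

A full binary tree with L leaves has L−1 internal nodes and is counted by C_{L−1}; L = 14 gives C_13. So A = C_13 = 742900.
A Dyck path with 9 up-steps and 9 down-steps has semilength 9, so there are C_9 of them. So B = C_9 = 4862.
A − B = 742900 − 4862 = 738038.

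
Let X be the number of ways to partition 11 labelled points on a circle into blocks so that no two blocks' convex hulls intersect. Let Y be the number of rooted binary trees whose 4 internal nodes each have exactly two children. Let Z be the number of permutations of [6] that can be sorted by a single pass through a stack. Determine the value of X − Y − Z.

Non-crossing partitions of an n-element set are counted by C_n; here n = 11. So X = C_11 = 58786.
The number of full binary trees on 4 internal nodes is the Catalan number C_4. So Y = C_4 = 14.
By Knuth's characterisation, the stack-sortable permutations of length 6 are the 231-avoiders, numbering C_6. So Z = C_6 = 132.
X − Y − Z = 58786 − 14 − 132 = 58640.

58640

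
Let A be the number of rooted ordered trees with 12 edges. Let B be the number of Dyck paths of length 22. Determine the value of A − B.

Rooted ordered trees with n edges are counted by C_n; here n = 12. So A = C_12 = 208012.
Paths of 11 up- and 11 down-steps that never dip below the axis are Dyck paths; their count is C_11. So B = C_11 = 58786.
A − B = 208012 − 58786 = 149226.

149226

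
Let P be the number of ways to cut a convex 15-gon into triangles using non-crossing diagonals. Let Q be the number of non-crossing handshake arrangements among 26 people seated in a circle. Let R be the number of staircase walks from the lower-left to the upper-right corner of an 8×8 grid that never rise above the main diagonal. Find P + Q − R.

1484370

The number of triangulations of a 15-gon is the Catalan number C_13 (index = sides − 2). So P = C_13 = 742900.
With 26 = 2·13 people, non-crossing handshake pairings are non-crossing perfect matchings on a circle, counted by C_13. So Q = C_13 = 742900.
Sub-diagonal monotone paths from (0,0) to (8,8) biject with Dyck paths of semilength 8, giving C_8. So R = C_8 = 1430.
P + Q − R = 742900 + 742900 − 1430 = 1484370.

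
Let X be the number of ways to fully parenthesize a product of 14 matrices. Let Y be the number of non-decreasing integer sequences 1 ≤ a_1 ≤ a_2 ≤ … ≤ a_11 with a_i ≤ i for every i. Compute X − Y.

Bracketing 14 factors into binary products is counted by C_{14−1} = C_13. So X = C_13 = 742900.
Weakly increasing sequences with a_i ≤ i biject with Dyck paths of semilength 11, so there are C_11. So Y = C_11 = 58786.
X − Y = 742900 − 58786 = 684114.

684114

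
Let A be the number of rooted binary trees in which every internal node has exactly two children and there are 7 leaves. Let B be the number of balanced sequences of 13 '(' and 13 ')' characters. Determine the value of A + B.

Full binary trees with 7 leaves have 7−1 = 6 internal nodes, so there are C_6 of them. So A = C_6 = 132.
Balanced strings of n pairs of brackets are counted by C_n; here n = 13. So B = C_13 = 742900.
A + B = 132 + 742900 = 743032.

743032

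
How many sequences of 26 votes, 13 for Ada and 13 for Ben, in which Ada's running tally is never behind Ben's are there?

Ballot sequences with n votes each where one side never trails are Dyck words, counted by C_n; here n = 13.
C_13 = 742900.

742900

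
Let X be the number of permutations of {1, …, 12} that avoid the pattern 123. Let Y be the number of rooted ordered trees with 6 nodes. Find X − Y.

207970

For any fixed pattern of length 3, the pattern-avoiding permutations of [12] number C_12. So X = C_12 = 208012.
A rooted plane tree on 6 nodes has 5 edges, and such trees are counted by C_5. So Y = C_5 = 42.
X − Y = 208012 − 42 = 207970.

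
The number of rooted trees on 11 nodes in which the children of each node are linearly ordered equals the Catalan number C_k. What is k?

A rooted plane tree on 11 nodes has 10 edges, and such trees are counted by C_10.

10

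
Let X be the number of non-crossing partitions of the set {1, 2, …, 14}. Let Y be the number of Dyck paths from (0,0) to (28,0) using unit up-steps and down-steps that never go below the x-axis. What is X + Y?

The non-crossing partitions of [14] form a lattice of size C_14. So X = C_14 = 2674440.
Dyck paths of semilength n (length 2n) are counted by C_n; here n = 14. So Y = C_14 = 2674440.
X + Y = 2674440 + 2674440 = 5348880.

5348880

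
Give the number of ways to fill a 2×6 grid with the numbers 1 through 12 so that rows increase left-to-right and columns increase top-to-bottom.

132

Standard Young tableaux of shape 2×n are counted by C_n; here n = 6.
C_6 = 132.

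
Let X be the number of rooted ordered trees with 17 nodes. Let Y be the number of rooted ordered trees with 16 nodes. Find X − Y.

25662825

Rooted ordered (plane) trees on m nodes have m−1 edges and are counted by C_{m−1}; m = 17 gives C_16. So X = C_16 = 35357670.
Rooted ordered (plane) trees on m nodes have m−1 edges and are counted by C_{m−1}; m = 16 gives C_15. So Y = C_15 = 9694845.
X − Y = 35357670 − 9694845 = 25662825.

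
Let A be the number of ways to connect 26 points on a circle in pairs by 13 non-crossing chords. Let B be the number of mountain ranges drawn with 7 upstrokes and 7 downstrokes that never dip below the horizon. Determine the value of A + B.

Non-crossing perfect matchings of 2n points on a circle are counted by C_n; with 26 points, n = 13. So A = C_13 = 742900.
Dyck paths of semilength n (length 2n) are counted by C_n; here n = 7. So B = C_7 = 429.
A + B = 742900 + 429 = 743329.

743329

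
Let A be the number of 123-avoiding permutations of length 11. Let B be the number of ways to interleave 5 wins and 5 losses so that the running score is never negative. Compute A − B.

58744

For any fixed pattern of length 3, the pattern-avoiding permutations of [11] number C_11. So A = C_11 = 58786.
Reading a vote for the leader as '(' and for the other as ')' turns such a sequence into a balanced string of 5 pairs, so the count is C_5. So B = C_5 = 42.
A − B = 58786 − 42 = 58744.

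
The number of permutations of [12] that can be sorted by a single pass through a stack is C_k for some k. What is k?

12

Stack-sortable permutations are exactly the 231-avoiding ones, counted by C_n; here n = 12.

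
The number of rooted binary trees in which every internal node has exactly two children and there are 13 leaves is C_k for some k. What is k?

12

A full binary tree with L leaves has L−1 internal nodes and is counted by C_{L−1}; L = 13 gives C_12.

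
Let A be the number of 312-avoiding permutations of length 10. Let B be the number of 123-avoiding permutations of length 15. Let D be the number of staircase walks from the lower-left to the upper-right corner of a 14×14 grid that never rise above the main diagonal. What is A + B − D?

For any fixed pattern of length 3, the pattern-avoiding permutations of [10] number C_10. So A = C_10 = 16796.
Permutations of [n] avoiding any single length-3 pattern are counted by C_n; here n = 15. So B = C_15 = 9694845.
Monotone paths in an n×n grid that stay weakly below the diagonal are counted by C_n; here n = 14. So D = C_14 = 2674440.
A + B − D = 16796 + 9694845 − 2674440 = 7037201.

7037201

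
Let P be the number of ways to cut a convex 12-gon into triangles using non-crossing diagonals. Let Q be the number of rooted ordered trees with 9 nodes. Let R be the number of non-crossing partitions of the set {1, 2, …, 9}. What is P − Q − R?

10504

A convex 12-gon is triangulated into 10 triangles, and the number of such triangulations is the Catalan number C_{12−2} = C_10. So P = C_10 = 16796.
Rooted ordered (plane) trees on m nodes have m−1 edges and are counted by C_{m−1}; m = 9 gives C_8. So Q = C_8 = 1430.
Non-crossing partitions of an n-element set are counted by C_n; here n = 9. So R = C_9 = 4862.
P − Q − R = 16796 − 1430 − 4862 = 10504.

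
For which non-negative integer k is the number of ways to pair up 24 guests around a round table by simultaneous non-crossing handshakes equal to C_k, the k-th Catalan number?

12

Non-crossing handshake pairings of 2n people are counted by C_n; 24 people gives n = 12.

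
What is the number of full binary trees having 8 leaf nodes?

Full binary trees with 8 leaves have 8−1 = 7 internal nodes, so there are C_7 of them.
C_7 = 429.

429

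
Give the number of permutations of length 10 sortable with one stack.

Stack-sortable permutations are exactly the 231-avoiding ones, counted by C_n; here n = 10.
C_10 = C(20,10)/11 = 184756/11 = 16796.

16796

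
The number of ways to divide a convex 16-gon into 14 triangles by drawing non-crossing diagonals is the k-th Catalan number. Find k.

The number of triangulations of a 16-gon is the Catalan number C_14 (index = sides − 2).

14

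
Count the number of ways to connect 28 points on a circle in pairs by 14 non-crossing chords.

2674440

Pairing 28 circle points by 14 non-crossing chords gives C_14 matchings.
C_14 = C(28,14)/15 = 40116600/15 = 2674440.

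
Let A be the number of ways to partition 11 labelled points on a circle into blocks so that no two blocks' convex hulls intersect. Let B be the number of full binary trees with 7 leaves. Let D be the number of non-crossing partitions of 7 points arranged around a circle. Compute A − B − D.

Non-crossing partitions of an n-element set are counted by C_n; here n = 11. So A = C_11 = 58786.
Full binary trees with 7 leaves have 7−1 = 6 internal nodes, so there are C_6 of them. So B = C_6 = 132.
Non-crossing partitions of an n-element set are counted by C_n; here n = 7. So D = C_7 = 429.
A − B − D = 58786 − 132 − 429 = 58225.

58225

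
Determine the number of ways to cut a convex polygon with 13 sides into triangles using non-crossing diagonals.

Triangulations of a convex m-gon are counted by C_{m−2}; with m = 13 this is C_11.
C_11 = 58786.

58786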